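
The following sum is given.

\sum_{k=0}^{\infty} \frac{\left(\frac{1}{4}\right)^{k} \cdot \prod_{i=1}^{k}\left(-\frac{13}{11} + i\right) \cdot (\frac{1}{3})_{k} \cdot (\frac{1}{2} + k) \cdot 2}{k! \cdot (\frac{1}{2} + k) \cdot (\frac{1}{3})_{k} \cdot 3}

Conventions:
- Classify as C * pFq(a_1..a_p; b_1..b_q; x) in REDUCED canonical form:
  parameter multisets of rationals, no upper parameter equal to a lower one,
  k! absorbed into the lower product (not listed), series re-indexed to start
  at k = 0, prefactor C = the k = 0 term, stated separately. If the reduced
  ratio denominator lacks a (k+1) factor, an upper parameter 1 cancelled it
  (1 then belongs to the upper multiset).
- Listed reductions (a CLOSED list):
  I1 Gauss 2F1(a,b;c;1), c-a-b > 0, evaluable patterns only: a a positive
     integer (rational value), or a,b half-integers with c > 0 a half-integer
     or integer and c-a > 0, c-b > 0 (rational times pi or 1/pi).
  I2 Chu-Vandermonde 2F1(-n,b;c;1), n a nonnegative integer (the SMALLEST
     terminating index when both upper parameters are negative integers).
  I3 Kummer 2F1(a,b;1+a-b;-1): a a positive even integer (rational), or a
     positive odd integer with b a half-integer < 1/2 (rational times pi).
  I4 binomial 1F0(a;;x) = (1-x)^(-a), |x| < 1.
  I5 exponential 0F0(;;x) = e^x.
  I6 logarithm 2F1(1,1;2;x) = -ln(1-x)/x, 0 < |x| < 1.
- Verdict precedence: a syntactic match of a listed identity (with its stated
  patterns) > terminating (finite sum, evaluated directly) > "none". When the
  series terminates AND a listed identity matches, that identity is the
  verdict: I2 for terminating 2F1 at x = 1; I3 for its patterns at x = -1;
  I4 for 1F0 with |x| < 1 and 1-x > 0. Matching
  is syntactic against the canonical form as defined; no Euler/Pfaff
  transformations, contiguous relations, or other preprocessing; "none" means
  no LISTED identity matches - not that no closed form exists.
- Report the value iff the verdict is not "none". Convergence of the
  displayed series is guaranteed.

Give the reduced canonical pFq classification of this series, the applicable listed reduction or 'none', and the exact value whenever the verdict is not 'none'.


Reduced: x = \frac{1}{4}, 1F0, upper = {-\frac{2}{11}}, lower = {-}, C = \frac{2}{3}. Verdict (x = \frac{1}{4}): the I4 binomial reduction applies (the 1F0 binomial series: exponent 2/11, x = \frac{1}{4}). Sum: \frac{2}{3} \cdot \left(\frac{3}{4}\right)^{\frac{2}{11}}.

The tell: t_0 = \frac{2}{3} here, and the parameter 1/3 appears in both the upper and lower lists and cancels (alongside the other common factor).
Term ratio: r(k) = \frac{1}{4} * (k-\frac{2}{11}) / [(k+1)] - rational; roots negated = parameters, x = \frac{1}{4}, C = \frac{2}{3}.


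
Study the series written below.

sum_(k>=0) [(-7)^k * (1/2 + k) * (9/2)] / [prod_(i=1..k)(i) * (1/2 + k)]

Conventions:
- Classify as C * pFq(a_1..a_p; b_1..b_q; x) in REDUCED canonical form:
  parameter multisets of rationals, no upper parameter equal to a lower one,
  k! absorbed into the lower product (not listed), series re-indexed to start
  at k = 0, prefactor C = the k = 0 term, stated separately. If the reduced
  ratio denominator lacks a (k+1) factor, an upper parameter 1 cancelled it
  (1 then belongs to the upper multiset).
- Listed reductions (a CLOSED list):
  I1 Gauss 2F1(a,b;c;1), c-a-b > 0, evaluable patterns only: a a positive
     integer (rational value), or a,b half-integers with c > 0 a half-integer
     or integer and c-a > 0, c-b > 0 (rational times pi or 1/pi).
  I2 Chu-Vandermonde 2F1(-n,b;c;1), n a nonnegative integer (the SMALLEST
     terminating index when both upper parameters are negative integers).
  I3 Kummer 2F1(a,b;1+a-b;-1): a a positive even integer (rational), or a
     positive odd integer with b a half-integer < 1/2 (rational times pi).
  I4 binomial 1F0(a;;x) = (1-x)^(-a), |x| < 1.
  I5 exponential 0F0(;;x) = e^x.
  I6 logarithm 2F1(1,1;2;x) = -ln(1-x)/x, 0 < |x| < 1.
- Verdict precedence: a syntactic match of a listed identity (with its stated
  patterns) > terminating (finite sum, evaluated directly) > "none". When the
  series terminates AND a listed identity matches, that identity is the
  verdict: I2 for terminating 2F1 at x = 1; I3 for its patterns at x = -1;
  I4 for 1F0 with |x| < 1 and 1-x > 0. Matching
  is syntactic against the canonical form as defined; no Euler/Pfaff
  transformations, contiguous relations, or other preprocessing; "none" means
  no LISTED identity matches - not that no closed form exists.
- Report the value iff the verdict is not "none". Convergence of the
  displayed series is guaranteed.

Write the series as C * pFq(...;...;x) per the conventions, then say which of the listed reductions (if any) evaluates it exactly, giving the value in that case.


The series (x = -7) is 0F0: upper {-}, lower {-}, prefactor 9/2. Verdict: the exponential series (I5) matches (the 0F0 exponential series at x = -7). Exact value: (9/2) * e^(-7).

First insight: from the first term 9/2: the product of the first k integers (C = 9/2) is k!.
Term ratio: r(k) = (-7) * 1 / [(k+1)] - rational; roots negated = parameters, x = (-7), C = 9/2.


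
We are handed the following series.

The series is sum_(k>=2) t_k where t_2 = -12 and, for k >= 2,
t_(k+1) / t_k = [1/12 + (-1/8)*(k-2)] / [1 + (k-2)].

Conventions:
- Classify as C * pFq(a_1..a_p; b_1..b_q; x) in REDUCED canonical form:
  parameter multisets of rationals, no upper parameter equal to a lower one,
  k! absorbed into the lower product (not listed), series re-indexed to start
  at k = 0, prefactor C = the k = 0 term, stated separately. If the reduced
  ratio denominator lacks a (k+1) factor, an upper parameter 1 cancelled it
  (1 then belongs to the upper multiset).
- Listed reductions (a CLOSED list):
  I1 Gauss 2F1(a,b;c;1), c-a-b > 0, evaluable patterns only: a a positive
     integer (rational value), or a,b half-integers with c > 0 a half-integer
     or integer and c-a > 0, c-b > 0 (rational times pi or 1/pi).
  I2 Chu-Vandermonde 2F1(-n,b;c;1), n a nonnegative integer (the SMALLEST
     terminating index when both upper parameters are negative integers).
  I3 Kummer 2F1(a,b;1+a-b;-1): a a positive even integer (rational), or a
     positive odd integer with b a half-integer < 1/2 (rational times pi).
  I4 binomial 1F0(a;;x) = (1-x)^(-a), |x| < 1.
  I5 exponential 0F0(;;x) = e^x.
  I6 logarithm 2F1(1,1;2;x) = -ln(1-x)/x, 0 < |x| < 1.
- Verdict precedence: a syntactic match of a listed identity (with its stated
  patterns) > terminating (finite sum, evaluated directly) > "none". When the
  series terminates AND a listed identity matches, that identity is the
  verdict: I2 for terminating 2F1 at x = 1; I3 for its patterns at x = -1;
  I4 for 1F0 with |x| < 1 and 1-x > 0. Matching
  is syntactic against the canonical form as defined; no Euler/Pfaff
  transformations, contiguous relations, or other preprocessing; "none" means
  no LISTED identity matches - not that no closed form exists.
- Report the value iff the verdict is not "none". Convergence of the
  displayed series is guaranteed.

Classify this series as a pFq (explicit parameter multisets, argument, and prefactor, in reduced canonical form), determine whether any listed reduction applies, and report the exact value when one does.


x = -1/8 here; the reduced form reads 1F0, upper {-2/3}, lower {-}, C = -12. Verdict at x = -1/8: the binomial series (I4) matches (the 1F0 binomial series: exponent 2/3, x = -1/8). Exact value: (-12) * (9/8)^(2/3).

Structural cue: t_0 = -12 here, and roots of the ratio polynomials (C = -12) are the negated parameters.
Consecutive-term ratio: r(k) = (-1/8) * (k-2/3) / [(k+1)] ; factor over Q: parameters, x = (-1/8), and C = -12.


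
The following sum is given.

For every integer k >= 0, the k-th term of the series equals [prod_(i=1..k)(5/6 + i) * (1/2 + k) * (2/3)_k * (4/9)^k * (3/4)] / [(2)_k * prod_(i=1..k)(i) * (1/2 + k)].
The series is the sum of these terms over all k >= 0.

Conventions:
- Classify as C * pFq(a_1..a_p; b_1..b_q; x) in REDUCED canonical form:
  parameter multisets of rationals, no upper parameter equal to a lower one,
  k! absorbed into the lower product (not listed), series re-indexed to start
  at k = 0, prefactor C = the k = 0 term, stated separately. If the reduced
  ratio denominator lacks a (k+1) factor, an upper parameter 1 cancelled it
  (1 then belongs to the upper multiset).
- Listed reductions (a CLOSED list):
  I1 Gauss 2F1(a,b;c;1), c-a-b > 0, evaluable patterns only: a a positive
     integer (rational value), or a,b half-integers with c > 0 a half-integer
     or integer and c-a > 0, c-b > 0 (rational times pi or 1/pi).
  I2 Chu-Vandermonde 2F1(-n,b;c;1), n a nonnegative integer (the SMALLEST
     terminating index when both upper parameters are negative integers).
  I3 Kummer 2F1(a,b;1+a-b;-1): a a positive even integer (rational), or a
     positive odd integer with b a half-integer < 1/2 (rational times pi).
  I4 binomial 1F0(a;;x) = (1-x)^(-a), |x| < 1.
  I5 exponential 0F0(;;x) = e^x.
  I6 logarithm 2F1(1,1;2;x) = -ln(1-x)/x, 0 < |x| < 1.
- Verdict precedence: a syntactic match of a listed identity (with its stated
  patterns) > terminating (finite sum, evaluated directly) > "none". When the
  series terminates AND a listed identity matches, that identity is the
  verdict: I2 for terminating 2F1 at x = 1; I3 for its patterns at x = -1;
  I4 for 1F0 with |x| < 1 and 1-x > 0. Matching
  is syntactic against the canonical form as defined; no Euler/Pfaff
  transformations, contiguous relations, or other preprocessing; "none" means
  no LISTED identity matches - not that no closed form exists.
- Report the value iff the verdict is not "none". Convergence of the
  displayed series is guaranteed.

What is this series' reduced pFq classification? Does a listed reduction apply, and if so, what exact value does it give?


The series (x = 4/9) is 2F1: upper {2/3, 11/6}, lower {2}, prefactor 3/4. Verdict: none - at argument 4/9 the multisets {2/3, 11/6} ; {2} match no listed identity.

Key observation: x = (4/9) and the running product (C = 3/4) telescopes to a rising factorial.
Adjacent-term ratio: r(k) = (4/9) * (k+2/3) (k+11/6) / [(k+2) (k+1)] - rational in k, leading ratio (4/9); with t_0 = 3/4, classification follows.


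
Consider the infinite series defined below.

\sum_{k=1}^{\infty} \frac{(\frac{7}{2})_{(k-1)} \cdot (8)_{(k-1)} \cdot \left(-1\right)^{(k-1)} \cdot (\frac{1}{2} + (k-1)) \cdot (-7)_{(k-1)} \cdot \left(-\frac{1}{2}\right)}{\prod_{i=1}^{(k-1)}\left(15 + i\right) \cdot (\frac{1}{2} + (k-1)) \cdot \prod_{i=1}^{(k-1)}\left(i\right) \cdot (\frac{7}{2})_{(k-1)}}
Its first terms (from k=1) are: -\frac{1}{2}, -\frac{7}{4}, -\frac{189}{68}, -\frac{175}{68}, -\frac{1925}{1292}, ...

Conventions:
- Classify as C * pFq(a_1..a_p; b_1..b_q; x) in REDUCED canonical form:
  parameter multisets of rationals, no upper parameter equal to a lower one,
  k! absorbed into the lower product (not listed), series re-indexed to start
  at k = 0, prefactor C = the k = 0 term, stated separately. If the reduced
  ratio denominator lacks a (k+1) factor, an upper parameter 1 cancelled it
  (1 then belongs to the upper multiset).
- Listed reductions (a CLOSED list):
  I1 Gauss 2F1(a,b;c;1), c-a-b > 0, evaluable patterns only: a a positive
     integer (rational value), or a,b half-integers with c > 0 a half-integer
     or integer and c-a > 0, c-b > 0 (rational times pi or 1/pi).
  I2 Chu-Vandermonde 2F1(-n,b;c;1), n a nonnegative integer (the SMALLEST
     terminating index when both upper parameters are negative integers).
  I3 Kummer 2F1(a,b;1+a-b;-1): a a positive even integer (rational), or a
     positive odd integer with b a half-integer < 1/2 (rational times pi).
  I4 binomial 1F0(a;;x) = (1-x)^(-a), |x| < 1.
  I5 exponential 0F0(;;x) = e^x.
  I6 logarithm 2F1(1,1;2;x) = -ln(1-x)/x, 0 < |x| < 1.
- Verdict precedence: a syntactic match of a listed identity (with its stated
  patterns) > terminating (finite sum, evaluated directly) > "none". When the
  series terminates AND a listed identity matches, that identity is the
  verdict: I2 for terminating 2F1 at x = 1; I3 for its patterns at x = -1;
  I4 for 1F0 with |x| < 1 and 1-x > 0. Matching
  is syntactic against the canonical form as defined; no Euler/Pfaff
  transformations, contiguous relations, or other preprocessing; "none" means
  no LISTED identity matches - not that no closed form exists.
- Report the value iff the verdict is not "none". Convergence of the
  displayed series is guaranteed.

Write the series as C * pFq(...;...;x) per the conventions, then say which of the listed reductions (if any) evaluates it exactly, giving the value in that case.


Classification (C = -\frac{1}{2}): 2F1 with upper {-7, 8}, lower {16}, argument x = -1. Verdict at x = -1: the Kummer evaluation I3 matches (x = -1; c = 16 equals 1+a-b for upper {-7, 8}: listed pattern). Value: -\frac{39}{4}.

Structural cue: from the first term -\frac{1}{2}: the lower running product (prefactor -1/2) is a rising factorial.
Step ratio: r(k) = -1 * (k-7) (k+8) / [(k+16) (k+1)] - rational in k, leading ratio -1; with t_0 = -\frac{1}{2}, classification follows.


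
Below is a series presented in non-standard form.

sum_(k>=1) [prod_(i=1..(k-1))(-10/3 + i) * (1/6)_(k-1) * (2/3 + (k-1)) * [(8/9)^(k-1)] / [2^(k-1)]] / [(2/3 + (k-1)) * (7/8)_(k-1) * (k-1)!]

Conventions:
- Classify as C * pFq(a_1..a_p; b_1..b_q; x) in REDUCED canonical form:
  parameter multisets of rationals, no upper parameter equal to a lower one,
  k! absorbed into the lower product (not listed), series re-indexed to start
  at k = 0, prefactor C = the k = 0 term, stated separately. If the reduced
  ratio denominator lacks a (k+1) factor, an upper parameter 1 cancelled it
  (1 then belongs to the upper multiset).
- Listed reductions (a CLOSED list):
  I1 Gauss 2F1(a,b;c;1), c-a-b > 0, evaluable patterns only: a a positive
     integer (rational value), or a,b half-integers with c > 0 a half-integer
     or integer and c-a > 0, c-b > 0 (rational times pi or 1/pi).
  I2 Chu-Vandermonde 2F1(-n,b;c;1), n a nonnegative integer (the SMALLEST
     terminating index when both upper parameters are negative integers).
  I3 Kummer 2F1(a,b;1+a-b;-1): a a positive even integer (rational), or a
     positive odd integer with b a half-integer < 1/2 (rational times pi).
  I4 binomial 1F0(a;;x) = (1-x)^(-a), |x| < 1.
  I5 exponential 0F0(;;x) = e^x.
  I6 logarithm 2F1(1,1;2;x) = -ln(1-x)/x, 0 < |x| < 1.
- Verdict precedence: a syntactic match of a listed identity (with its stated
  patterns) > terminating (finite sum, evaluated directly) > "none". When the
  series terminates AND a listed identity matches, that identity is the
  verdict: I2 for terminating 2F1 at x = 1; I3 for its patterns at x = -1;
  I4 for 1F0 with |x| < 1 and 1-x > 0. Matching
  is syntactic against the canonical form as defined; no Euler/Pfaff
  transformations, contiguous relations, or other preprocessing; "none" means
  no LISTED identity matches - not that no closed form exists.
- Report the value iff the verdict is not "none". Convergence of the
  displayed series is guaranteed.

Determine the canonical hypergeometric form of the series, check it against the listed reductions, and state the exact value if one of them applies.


With C = 1: the canonical form is 2F1(-7/3, 1/6; 7/8; 4/9). Verdict: none (x = 4/9): each listed identity misses the multisets {-7/3, 1/6} ; {7/8}.

Structural cue: t_0 = 1 here, and the running product (C = 1) telescopes to a rising factorial.
Consecutive-term ratio: r(k) = (4/9) * (k-7/3) (k+1/6) / [(k+7/8) (k+1)] - rational in k, leading ratio (4/9); with t_0 = 1, classification follows.


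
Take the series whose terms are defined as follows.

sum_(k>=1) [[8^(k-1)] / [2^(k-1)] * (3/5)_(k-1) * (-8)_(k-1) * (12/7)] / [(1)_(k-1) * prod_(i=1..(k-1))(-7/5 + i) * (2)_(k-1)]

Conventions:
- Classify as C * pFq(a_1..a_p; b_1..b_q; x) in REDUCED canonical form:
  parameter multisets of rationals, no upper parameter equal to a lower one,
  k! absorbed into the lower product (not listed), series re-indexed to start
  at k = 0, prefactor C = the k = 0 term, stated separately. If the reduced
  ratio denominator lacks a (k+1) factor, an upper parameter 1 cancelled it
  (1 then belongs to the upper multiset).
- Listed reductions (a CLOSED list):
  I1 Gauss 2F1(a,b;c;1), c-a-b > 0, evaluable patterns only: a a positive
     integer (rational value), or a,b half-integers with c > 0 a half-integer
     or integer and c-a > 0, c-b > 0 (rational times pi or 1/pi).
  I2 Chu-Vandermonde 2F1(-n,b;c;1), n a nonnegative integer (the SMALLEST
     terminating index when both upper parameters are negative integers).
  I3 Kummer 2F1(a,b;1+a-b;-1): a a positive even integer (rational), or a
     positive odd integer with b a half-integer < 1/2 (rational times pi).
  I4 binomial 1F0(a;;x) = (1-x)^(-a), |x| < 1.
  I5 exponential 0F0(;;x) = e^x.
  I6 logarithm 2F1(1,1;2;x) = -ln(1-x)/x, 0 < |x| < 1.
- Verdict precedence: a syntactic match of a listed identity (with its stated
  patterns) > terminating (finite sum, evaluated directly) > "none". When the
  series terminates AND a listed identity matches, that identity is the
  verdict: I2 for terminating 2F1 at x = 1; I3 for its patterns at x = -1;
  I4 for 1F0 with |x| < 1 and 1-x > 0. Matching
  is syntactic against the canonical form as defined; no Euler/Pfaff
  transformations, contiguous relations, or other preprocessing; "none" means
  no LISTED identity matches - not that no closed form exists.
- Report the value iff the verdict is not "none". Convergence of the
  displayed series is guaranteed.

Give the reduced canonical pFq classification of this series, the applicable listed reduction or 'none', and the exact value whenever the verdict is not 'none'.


This is 12/7 * 2F2(-8, 3/5; -2/5, 2; 4) in reduced canonical form. Verdict: terminating. With -8 upstairs the series is a 9-term polynomial sum; evaluated term by term. Value: 6124/6615.

Key step: from the first term 12/7: (1)_k (C = 12/7) is k! itself.
Consecutive-term ratio: r(k) = 4 * (k-8) (k+3/5) / [(k-2/5) (k+2) (k+1)] ; factor over Q: parameters, x = 4, and C = 12/7.


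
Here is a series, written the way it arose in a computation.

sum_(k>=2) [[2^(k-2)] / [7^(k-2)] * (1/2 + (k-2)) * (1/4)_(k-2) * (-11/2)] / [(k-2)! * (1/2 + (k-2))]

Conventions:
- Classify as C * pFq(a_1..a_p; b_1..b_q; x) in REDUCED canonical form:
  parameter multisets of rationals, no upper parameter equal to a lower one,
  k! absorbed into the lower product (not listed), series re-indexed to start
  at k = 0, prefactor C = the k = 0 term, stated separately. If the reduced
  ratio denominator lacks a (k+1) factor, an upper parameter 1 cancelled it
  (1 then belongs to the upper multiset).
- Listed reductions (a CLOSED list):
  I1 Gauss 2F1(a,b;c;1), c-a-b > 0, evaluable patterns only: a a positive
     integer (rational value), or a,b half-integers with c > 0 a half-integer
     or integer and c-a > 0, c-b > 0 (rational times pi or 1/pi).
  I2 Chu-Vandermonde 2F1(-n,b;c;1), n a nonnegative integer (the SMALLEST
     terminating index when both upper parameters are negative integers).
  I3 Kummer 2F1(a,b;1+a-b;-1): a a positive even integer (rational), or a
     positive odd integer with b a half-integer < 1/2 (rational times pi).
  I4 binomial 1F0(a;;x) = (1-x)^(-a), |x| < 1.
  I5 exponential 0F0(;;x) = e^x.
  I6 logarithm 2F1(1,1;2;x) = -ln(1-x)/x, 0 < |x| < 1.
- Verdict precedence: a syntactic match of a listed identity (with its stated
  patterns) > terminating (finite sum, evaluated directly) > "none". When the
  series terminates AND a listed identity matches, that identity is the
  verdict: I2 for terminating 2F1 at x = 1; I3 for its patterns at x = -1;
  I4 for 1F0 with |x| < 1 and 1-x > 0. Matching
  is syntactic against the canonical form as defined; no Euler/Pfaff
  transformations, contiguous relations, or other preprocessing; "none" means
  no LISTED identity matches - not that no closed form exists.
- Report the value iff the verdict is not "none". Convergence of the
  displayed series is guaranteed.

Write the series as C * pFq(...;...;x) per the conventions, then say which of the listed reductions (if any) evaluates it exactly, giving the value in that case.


Canonical form: C = -11/2 times 1F0 with upper {1/4}, lower {-}, x = 2/7. Verdict at x = 2/7: binomial (I4) matches (the 1F0 binomial series: exponent -1/4, x = 2/7). Sum: (-11/2) * (5/7)^(-1/4).

The tell: t_0 = -11/2 here, and the two geometric factors (C = -11/2, x = 2/7) combine into one argument.
Step ratio: r(k) = (2/7) * (k+1/4) / [(k+1)] - rational; roots negated = parameters, x = (2/7), C = -11/2.


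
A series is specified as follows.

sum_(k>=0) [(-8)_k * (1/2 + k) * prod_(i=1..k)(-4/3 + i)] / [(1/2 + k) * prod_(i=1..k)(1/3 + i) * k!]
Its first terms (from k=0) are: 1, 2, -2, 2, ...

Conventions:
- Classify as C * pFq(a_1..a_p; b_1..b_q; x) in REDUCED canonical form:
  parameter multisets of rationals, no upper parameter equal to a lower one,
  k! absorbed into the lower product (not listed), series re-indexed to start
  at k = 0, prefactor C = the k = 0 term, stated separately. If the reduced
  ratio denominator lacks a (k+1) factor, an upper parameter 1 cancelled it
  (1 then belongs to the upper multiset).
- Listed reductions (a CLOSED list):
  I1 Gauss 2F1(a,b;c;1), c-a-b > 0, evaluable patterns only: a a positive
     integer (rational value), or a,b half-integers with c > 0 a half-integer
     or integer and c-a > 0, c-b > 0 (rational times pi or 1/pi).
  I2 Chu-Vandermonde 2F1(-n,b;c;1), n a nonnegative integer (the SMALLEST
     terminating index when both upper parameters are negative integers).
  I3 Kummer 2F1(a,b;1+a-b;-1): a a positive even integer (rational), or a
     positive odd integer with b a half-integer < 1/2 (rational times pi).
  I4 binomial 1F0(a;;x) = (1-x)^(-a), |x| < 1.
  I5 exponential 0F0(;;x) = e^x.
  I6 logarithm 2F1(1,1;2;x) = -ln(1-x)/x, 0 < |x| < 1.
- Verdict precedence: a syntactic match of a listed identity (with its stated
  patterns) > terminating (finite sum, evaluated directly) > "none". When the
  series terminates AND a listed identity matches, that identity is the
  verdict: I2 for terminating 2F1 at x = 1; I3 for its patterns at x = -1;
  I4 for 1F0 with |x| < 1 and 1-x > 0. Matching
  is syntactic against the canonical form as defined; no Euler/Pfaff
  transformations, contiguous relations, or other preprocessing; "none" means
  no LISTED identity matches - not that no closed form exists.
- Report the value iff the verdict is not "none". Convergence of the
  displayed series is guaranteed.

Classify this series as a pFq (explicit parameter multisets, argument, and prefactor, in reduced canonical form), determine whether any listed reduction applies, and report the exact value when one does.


Canonical form: C = 1 times 2F1 with upper {-8, -1/3}, lower {4/3}, x = 1. Verdict: the Chu-Vandermonde identity I2 matches (terminating 2F1 at x = 1 with n = 8, b = -1/3, c = 4/3). Value: 391/190.

Key step: from the first term 1: the running product (C = 1, x = 1) telescopes to a rising factorial.
Adjacent-term ratio: r(k) = 1 * (k-8) (k-1/3) / [(k+4/3) (k+1)] - poly over poly, x = 1 from leading terms; C = 1 at k = 0.


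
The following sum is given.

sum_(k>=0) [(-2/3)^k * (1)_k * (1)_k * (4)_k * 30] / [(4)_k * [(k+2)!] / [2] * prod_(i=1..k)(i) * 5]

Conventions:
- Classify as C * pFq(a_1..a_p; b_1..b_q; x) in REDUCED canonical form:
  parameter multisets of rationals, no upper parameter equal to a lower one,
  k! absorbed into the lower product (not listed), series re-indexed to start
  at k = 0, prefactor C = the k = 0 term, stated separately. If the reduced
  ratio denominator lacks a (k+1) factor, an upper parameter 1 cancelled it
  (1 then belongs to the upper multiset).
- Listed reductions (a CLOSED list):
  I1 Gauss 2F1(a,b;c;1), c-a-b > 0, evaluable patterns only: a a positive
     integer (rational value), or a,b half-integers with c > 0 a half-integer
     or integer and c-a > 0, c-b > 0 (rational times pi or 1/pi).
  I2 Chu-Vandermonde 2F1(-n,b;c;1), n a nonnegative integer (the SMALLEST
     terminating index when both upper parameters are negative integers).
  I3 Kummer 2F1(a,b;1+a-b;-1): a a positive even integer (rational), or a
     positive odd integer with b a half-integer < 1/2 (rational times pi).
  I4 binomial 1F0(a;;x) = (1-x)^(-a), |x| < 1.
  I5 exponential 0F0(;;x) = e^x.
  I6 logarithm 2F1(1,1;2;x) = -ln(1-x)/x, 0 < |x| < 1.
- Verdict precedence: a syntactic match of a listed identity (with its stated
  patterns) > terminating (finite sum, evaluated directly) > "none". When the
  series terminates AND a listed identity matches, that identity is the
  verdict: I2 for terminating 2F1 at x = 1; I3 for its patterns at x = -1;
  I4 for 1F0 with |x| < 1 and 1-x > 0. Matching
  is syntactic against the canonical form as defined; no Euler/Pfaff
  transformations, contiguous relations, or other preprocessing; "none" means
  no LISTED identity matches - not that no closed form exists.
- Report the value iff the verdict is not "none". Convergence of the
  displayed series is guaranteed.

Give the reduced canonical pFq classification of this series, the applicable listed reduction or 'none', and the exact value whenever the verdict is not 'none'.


This is 6 * 2F1(1, 1; 3; -2/3) in reduced canonical form. Verdict: none (x = -2/3): each listed identity misses the multisets {1, 1} ; {3}.

Key step: with t_0 = 6, the parameter 4 appears in both the upper and lower lists and cancels.
Consecutive-term ratio: r(k) = (-2/3) * (k+1) (k+1) / [(k+3) (k+1)] - rational in k. x = (-2/3); t_0 = 6; negate the roots.


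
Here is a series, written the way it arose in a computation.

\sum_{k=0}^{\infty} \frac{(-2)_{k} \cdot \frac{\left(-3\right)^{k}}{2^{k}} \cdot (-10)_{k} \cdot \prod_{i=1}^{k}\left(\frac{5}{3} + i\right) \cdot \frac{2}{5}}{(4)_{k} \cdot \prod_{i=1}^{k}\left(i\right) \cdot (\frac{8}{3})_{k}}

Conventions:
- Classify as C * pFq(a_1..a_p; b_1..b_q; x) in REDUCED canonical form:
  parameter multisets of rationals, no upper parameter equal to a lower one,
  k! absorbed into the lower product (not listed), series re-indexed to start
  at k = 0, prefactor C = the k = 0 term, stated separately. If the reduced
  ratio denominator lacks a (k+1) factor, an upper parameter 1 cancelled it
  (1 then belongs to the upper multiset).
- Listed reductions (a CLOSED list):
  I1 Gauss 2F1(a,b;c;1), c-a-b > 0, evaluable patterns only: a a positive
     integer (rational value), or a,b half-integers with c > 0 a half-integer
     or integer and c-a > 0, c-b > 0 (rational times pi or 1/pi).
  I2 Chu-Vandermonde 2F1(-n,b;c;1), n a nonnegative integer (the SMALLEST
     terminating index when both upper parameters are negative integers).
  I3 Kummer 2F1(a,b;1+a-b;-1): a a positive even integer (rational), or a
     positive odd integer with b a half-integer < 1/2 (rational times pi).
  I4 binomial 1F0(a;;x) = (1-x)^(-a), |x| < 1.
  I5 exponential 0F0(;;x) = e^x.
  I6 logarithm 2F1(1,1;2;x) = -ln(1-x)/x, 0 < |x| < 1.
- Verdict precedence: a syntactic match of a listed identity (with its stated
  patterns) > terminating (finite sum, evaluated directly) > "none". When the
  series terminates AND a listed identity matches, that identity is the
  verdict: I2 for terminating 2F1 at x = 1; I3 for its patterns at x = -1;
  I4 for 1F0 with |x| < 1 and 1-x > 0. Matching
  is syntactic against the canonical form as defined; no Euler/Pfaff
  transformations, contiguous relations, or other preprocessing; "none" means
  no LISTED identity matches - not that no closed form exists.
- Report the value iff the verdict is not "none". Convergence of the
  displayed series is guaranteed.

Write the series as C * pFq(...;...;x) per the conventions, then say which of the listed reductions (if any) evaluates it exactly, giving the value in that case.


With C = \frac{2}{5}: the canonical form is 2F1(-10, -2; 4; -\frac{3}{2}). Verdict: terminating (-2 upstairs). 3 nonzero terms in all; added directly. Hence: \frac{29}{20}.

Key observation: x = -\frac{3}{2} and the two geometric factors (C = 2/5) combine into one argument.
Ratio: r(k) = -\frac{3}{2} * (k-10) (k-2) / [(k+4) (k+1)] ; factor over Q: parameters, x = -\frac{3}{2}, and C = \frac{2}{5}.


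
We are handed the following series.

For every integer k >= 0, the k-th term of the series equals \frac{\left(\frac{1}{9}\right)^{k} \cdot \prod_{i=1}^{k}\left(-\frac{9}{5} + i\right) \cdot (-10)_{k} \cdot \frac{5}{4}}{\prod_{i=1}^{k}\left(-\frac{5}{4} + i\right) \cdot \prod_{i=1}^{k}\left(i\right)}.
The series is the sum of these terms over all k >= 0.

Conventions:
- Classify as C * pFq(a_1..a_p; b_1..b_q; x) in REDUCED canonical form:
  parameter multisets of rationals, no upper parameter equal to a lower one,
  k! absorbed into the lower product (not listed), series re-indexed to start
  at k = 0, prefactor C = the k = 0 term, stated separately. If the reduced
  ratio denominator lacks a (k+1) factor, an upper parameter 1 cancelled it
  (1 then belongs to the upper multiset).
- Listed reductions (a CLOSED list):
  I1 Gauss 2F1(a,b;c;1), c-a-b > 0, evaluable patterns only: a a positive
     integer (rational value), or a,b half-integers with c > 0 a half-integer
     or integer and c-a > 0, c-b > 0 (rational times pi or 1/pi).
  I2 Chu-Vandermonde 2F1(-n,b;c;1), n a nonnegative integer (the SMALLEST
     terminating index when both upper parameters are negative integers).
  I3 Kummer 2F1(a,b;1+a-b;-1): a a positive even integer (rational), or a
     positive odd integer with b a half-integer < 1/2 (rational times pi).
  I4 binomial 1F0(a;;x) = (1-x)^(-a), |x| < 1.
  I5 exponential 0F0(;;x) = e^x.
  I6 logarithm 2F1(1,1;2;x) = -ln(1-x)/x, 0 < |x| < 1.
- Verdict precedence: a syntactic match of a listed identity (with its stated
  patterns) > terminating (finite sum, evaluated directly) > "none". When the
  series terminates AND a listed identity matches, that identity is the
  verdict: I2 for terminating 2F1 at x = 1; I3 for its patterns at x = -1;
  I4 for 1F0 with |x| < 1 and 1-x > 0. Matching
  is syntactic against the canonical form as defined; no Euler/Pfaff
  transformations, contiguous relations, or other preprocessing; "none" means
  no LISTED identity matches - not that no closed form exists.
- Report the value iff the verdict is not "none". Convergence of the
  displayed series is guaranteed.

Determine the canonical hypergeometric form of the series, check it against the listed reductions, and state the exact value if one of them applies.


At argument \frac{1}{9}: a 2F1 with upper {-10, -\frac{4}{5}}, lower {-\frac{1}{4}}, scaled by C = \frac{5}{4}. Verdict: terminating - upper -10 stops the sum at k = 10; the 11 terms are added exactly. Hence: -\frac{16908365109342715798183}{6249652431245507812500}.

Key observation: from the first term \frac{5}{4}: the lower running product (prefactor 5/4) is a rising factorial.
Term ratio: r(k) = \frac{1}{9} * (k-10) (k-\frac{4}{5}) / [(k-\frac{1}{4}) (k+1)] - rational in k. x = \frac{1}{9}; t_0 = \frac{5}{4}; negate the roots.


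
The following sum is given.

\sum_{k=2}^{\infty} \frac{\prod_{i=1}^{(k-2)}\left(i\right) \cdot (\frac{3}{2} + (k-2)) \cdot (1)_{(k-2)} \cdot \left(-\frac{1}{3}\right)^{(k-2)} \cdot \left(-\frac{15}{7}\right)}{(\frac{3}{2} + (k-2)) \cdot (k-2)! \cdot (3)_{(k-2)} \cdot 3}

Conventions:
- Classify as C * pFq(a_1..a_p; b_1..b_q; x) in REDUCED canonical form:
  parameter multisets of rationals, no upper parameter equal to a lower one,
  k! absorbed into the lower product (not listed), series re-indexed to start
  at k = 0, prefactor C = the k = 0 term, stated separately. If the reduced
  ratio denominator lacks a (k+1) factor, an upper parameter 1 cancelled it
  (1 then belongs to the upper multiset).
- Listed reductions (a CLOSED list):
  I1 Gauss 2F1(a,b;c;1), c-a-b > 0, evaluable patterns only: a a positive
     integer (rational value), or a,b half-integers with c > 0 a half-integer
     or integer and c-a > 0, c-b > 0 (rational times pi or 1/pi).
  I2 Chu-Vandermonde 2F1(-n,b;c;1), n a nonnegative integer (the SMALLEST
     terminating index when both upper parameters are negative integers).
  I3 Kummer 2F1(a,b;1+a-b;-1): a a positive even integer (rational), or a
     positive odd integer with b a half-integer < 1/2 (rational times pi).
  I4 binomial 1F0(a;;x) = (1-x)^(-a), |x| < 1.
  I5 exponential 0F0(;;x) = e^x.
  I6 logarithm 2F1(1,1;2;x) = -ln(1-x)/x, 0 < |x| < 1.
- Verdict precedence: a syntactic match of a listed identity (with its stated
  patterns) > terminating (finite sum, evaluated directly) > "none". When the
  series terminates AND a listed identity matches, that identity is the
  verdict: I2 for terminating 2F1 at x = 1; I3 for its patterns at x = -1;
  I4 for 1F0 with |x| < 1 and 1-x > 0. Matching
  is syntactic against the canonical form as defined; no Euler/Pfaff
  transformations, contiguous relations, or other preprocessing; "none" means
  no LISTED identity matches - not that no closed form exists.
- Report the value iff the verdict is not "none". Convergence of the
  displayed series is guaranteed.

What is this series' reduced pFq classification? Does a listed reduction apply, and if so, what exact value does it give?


At argument -\frac{1}{3}: a 2F1 with upper {1, 1}, lower {3}, scaled by C = -\frac{5}{7}. Verdict: no listed reduction: x = -\frac{1}{3} and upper {1, 1} fail every I1-I6 pattern.

Structural cue: t_0 = -\frac{5}{7} here, and the constant factors (prefactor -5/7) combine into one prefactor.
Adjacent-term ratio: r(k) = -\frac{1}{3} * (k+1) (k+1) / [(k+3) (k+1)] - rational in k, leading ratio -\frac{1}{3}; with t_0 = -\frac{5}{7}, classification follows.


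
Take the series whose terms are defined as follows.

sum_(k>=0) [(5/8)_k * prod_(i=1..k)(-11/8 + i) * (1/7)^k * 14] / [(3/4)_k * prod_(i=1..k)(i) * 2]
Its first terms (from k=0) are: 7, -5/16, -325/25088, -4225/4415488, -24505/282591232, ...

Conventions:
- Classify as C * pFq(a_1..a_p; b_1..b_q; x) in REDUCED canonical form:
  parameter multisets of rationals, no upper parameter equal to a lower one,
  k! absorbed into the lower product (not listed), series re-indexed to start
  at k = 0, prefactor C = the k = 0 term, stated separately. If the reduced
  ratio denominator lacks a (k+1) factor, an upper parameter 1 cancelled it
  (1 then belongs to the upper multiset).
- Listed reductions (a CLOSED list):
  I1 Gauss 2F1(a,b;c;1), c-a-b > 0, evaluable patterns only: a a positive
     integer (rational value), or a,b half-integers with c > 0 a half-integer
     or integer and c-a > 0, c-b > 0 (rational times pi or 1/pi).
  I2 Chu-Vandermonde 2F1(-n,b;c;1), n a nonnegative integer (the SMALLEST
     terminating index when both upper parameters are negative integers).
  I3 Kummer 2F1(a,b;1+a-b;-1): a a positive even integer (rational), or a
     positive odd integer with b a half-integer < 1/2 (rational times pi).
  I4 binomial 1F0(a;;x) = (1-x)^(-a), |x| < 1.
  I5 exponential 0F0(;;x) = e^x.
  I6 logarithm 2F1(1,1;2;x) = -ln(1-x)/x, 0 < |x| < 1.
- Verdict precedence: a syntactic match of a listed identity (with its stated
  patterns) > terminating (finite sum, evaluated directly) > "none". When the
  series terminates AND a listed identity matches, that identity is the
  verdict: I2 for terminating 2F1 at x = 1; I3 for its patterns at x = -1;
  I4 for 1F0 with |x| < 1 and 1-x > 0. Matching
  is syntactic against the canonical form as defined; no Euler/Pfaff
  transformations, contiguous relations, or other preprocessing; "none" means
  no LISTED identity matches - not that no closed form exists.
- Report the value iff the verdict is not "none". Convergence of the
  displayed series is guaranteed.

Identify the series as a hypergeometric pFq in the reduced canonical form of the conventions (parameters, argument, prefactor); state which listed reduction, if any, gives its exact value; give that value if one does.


x = 1/7 here; the reduced form reads 2F1, upper {-3/8, 5/8}, lower {3/4}, C = 7. Verdict: no listed reduction: x = 1/7 and upper {-3/8, 5/8} fail every I1-I6 pattern.

The tell: t_0 = 7 here, and the running product (C = 7) telescopes to a rising factorial.
Consecutive-term ratio: r(k) = (1/7) * (k-3/8) (k+5/8) / [(k+3/4) (k+1)] - rational in k, leading ratio (1/7); with t_0 = 7, classification follows.


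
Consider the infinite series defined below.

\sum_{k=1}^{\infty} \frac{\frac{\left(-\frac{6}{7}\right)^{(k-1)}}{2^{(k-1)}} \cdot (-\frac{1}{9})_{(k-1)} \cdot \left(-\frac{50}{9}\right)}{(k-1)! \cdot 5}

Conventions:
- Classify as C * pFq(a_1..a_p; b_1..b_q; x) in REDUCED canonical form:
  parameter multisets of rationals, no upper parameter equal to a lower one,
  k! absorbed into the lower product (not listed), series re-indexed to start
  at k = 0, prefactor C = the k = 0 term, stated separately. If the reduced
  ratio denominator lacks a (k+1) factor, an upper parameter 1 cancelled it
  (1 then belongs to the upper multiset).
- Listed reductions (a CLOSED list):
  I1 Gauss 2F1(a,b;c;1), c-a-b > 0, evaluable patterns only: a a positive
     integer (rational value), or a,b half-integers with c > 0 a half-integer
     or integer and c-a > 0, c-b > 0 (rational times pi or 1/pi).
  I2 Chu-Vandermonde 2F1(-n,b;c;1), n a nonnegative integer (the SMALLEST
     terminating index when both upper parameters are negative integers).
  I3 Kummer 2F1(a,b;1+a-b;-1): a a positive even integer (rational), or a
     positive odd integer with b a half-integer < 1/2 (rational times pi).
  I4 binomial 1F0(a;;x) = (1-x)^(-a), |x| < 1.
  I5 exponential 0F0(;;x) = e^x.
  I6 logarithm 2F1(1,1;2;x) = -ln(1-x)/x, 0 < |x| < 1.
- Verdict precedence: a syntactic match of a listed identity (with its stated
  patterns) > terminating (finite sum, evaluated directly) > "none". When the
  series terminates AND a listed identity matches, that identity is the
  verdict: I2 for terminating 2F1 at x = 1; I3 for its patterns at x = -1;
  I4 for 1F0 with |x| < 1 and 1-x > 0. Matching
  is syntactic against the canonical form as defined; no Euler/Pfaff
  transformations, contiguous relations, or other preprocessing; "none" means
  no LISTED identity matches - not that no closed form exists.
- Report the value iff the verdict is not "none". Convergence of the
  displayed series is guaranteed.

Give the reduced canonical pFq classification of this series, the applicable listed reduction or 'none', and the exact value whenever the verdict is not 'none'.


At argument -\frac{3}{7}: a 1F0 with upper {-\frac{1}{9}}, lower {-}, scaled by C = -\frac{10}{9}. Verdict (x = -\frac{3}{7}): binomial (I4) applies (the 1F0 binomial series: exponent 1/9, x = -\frac{3}{7}). Its exact value is \left(-\frac{10}{9}\right) \cdot \left(\frac{10}{7}\right)^{\frac{1}{9}}.

Structural cue: t_0 being -\frac{10}{9}, the constant factors (prefactor -10/9) combine into one prefactor.
Step ratio: r(k) = -\frac{3}{7} * (k-\frac{1}{9}) / [(k+1)] - rational in k. x = -\frac{3}{7}; t_0 = -\frac{10}{9}; negate the roots.


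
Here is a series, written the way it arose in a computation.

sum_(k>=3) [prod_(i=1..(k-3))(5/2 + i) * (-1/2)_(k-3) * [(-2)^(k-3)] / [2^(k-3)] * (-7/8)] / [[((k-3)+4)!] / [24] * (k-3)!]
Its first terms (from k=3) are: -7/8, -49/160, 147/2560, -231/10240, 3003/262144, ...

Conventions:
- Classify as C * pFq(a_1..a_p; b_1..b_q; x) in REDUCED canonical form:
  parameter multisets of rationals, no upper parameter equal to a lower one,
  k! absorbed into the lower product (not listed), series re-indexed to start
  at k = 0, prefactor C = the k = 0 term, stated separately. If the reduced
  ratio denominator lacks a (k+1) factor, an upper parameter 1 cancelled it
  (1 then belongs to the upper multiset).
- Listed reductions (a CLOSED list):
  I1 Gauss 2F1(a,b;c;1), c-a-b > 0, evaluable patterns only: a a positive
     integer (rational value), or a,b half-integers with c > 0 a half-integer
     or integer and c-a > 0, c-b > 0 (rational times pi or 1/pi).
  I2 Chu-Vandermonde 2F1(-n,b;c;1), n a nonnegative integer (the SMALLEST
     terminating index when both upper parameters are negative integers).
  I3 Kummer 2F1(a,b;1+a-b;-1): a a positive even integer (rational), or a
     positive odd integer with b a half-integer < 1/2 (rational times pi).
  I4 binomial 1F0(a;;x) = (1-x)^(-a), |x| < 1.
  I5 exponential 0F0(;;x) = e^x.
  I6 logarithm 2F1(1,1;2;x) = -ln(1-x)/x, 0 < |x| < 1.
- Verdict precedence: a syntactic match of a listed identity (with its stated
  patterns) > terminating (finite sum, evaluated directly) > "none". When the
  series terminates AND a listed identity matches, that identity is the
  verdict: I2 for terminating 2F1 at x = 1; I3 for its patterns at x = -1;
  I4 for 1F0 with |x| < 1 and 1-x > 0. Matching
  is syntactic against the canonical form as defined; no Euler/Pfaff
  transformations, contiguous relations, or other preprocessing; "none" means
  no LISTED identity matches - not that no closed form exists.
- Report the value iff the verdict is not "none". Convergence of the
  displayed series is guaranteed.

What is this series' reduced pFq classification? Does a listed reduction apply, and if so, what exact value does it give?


Reduced: x = -1, 2F1, upper = {-1/2, 7/2}, lower = {5}, C = -7/8. Verdict: no listed reduction: x = -1 and upper {-1/2, 7/2} fail every I1-I6 pattern.

Key step: x = (-1) and the two k-th powers (C = -7/8) combine into one argument.
Ratio: r(k) = (-1) * (k-1/2) (k+7/2) / [(k+5) (k+1)] ; factor over Q: parameters, x = (-1), and C = -7/8.
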